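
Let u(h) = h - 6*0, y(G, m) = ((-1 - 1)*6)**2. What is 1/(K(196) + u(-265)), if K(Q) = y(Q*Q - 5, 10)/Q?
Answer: -49/12949 ≈ -0.0037841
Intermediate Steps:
y(G, m) = 144 (y(G, m) = (-2*6)**2 = (-12)**2 = 144)
K(Q) = 144/Q
u(h) = h (u(h) = h + 0 = h)
1/(K(196) + u(-265)) = 1/(144/196 - 265) = 1/(144*(1/196) - 265) = 1/(36/49 - 265) = 1/(-12949/49) = -49/12949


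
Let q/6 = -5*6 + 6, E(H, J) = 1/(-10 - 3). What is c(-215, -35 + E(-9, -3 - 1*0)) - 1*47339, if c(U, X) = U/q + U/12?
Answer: -6819181/144 ≈ -47355.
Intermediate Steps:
E(H, J) = -1/13 (E(H, J) = 1/(-13) = -1/13)
q = -144 (q = 6*(-5*6 + 6) = 6*(-30 + 6) = 6*(-24) = -144)
c(U, X) = 11*U/144 (c(U, X) = U/(-144) + U/12 = U*(-1/144) + U*(1/12) = -U/144 + U/12 = 11*U/144)
c(-215, -35 + E(-9, -3 - 1*0)) - 1*47339 = (11/144)*(-215) - 1*47339 = -2365/144 - 47339 = -6819181/144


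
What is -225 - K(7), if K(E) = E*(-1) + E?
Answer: -225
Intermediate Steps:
K(E) = 0 (K(E) = -E + E = 0)
-225 - K(7) = -225 - 1*0 = -225 + 0 = -225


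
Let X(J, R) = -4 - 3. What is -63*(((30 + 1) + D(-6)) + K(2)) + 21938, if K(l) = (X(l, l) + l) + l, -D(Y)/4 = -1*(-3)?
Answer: 20930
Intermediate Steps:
X(J, R) = -7
D(Y) = -12 (D(Y) = -(-4)*(-3) = -4*3 = -12)
K(l) = -7 + 2*l (K(l) = (-7 + l) + l = -7 + 2*l)
-63*(((30 + 1) + D(-6)) + K(2)) + 21938 = -63*(((30 + 1) - 12) + (-7 + 2*2)) + 21938 = -63*((31 - 12) + (-7 + 4)) + 21938 = -63*(19 - 3) + 21938 = -63*16 + 21938 = -1008 + 21938 = 20930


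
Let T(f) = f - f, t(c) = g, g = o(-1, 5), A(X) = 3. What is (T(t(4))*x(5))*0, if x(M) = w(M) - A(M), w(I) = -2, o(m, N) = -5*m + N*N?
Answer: 0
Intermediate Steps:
o(m, N) = N² - 5*m (o(m, N) = -5*m + N² = N² - 5*m)
g = 30 (g = 5² - 5*(-1) = 25 + 5 = 30)
t(c) = 30
T(f) = 0
x(M) = -5 (x(M) = -2 - 1*3 = -2 - 3 = -5)
(T(t(4))*x(5))*0 = (0*(-5))*0 = 0*0 = 0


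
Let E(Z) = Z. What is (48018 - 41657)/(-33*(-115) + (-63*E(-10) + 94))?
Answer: 6361/4519 ≈ 1.4076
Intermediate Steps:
(48018 - 41657)/(-33*(-115) + (-63*E(-10) + 94)) = (48018 - 41657)/(-33*(-115) + (-63*(-10) + 94)) = 6361/(3795 + (630 + 94)) = 6361/(3795 + 724) = 6361/4519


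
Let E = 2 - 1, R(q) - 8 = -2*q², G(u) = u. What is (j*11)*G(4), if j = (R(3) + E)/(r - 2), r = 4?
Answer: -198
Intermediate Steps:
R(q) = 8 - 2*q²
E = 1
j = -9/2 (j = ((8 - 2*3²) + 1)/(4 - 2) = ((8 - 2*9) + 1)/2 = ((8 - 18) + 1)*(½) = (-10 + 1)*(½) = -9*½ = -9/2 ≈ -4.5000)
(j*11)*G(4) = -9/2*11*4 = -99/2*4 = -198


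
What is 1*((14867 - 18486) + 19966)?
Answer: 16347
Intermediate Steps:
1*((14867 - 18486) + 19966) = 1*(-3619 + 19966) = 1*16347 = 16347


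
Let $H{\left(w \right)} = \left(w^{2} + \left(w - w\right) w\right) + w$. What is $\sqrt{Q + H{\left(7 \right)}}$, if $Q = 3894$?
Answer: $5 \sqrt{158} \approx 62.849$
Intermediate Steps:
$H{\left(w \right)} = w + w^{2}$ ($H{\left(w \right)} = \left(w^{2} + 0 w\right) + w = \left(w^{2} + 0\right) + w = w^{2} + w = w + w^{2}$)
$\sqrt{Q + H{\left(7 \right)}} = \sqrt{3894 + 7 \left(1 + 7\right)} = \sqrt{3894 + 7 \cdot 8} = \sqrt{3894 + 56} = \sqrt{3950} = 5 \sqrt{158}$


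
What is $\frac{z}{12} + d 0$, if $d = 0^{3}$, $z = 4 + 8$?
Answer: $1$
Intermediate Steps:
$z = 12$
$d = 0$
$\frac{z}{12} + d 0 = \frac{12}{12} + 0 \cdot 0 = 12 \cdot \frac{1}{12} + 0 = 1 + 0 = 1$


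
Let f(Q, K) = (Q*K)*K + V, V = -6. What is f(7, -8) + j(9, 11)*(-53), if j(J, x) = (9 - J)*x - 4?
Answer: 654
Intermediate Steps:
j(J, x) = -4 + x*(9 - J) (j(J, x) = x*(9 - J) - 4 = -4 + x*(9 - J))
f(Q, K) = -6 + Q*K² (f(Q, K) = (Q*K)*K - 6 = (K*Q)*K - 6 = Q*K² - 6 = -6 + Q*K²)
f(7, -8) + j(9, 11)*(-53) = (-6 + 7*(-8)²) + (-4 + 9*11 - 1*9*11)*(-53) = (-6 + 7*64) + (-4 + 99 - 99)*(-53) = (-6 + 448) - 4*(-53) = 442 + 212 = 654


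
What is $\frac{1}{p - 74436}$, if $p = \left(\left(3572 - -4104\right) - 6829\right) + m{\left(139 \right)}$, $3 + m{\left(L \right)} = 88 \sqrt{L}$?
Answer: $- \frac{9199}{676838256} - \frac{11 \sqrt{139}}{676838256} \approx -1.3783 \cdot 10^{-5}$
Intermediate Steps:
$m{\left(L \right)} = -3 + 88 \sqrt{L}$
$p = 844 + 88 \sqrt{139}$ ($p = \left(\left(3572 - -4104\right) - 6829\right) - \left(3 - 88 \sqrt{139}\right) = \left(\left(3572 + 4104\right) - 6829\right) - \left(3 - 88 \sqrt{139}\right) = \left(7676 - 6829\right) - \left(3 - 88 \sqrt{139}\right) = 847 - \left(3 - 88 \sqrt{139}\right) = 844 + 88 \sqrt{139} \approx 1881.5$)
$\frac{1}{p - 74436} = \frac{1}{\left(844 + 88 \sqrt{139}\right) - 74436} = \frac{1}{-73592 + 88 \sqrt{139}}$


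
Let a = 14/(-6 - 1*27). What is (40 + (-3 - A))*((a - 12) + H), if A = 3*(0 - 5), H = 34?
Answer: 37024/33 ≈ 1121.9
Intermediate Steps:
a = -14/33 (a = 14/(-6 - 27) = 14/(-33) = 14*(-1/33) = -14/33 ≈ -0.42424)
A = -15 (A = 3*(-5) = -15)
(40 + (-3 - A))*((a - 12) + H) = (40 + (-3 - 1*(-15)))*((-14/33 - 12) + 34) = (40 + (-3 + 15))*(-410/33 + 34) = (40 + 12)*(712/33) = 52*(712/33) = 37024/33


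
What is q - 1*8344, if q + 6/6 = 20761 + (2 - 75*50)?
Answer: 8668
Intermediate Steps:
q = 17012 (q = -1 + (20761 + (2 - 75*50)) = -1 + (20761 + (2 - 3750)) = -1 + (20761 - 3748) = -1 + 17013 = 17012)
q - 1*8344 = 17012 - 1*8344 = 17012 - 8344 = 8668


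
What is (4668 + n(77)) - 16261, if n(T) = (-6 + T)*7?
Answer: -11096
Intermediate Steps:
n(T) = -42 + 7*T
(4668 + n(77)) - 16261 = (4668 + (-42 + 7*77)) - 16261 = (4668 + (-42 + 539)) - 16261 = (4668 + 497) - 16261 = 5165 - 16261 = -11096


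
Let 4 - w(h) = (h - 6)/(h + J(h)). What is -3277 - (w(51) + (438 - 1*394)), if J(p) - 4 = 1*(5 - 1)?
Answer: -196130/59 ≈ -3324.2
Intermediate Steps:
J(p) = 8 (J(p) = 4 + 1*(5 - 1) = 4 + 1*4 = 4 + 4 = 8)
w(h) = 4 - (-6 + h)/(8 + h) (w(h) = 4 - (h - 6)/(h + 8) = 4 - (-6 + h)/(8 + h))
-3277 - (w(51) + (438 - 1*394)) = -3277 - ((38 + 3*51)/(8 + 51) + (438 - 1*394)) = -3277 - ((38 + 153)/59 + (438 - 394)) = -3277 - ((1/59)*191 + 44) = -3277 - (191/59 + 44) = -3277 - 1*2787/59 = -3277 - 2787/59 = -196130/59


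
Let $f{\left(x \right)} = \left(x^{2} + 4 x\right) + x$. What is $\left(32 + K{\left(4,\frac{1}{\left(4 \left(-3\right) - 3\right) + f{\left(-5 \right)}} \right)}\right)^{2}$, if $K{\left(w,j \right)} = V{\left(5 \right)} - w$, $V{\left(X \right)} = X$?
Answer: $1089$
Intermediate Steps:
$f{\left(x \right)} = x^{2} + 5 x$
$K{\left(w,j \right)} = 5 - w$
$\left(32 + K{\left(4,\frac{1}{\left(4 \left(-3\right) - 3\right) + f{\left(-5 \right)}} \right)}\right)^{2} = \left(32 + \left(5 - 4\right)\right)^{2} = \left(32 + 1\right)^{2} = 33^{2} = 1089$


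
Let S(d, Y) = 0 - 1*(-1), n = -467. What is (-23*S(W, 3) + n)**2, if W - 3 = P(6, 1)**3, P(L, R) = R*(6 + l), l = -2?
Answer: 240100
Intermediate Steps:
P(L, R) = 4*R (P(L, R) = R*(6 - 2) = R*4 = 4*R)
W = 67 (W = 3 + (4*1)**3 = 3 + 4**3 = 3 + 64 = 67)
S(d, Y) = 1 (S(d, Y) = 0 + 1 = 1)
(-23*S(W, 3) + n)**2 = (-23*1 - 467)**2 = (-23 - 467)**2 = (-490)**2 = 240100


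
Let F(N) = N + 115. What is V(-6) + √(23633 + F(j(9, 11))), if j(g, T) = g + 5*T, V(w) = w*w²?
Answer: -216 + 2*√5953 ≈ -61.689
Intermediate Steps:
V(w) = w³
F(N) = 115 + N
V(-6) + √(23633 + F(j(9, 11))) = (-6)³ + √(23633 + (115 + (9 + 5*11))) = -216 + √(23633 + (115 + (9 + 55))) = -216 + √(23633 + (115 + 64)) = -216 + √(23633 + 179) = -216 + √23812 = -216 + 2*√5953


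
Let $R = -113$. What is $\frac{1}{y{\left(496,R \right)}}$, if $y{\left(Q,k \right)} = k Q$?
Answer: $- \frac{1}{56048} \approx -1.7842 \cdot 10^{-5}$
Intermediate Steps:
$y{\left(Q,k \right)} = Q k$
$\frac{1}{y{\left(496,R \right)}} = \frac{1}{496 \left(-113\right)} = \frac{1}{-56048} = - \frac{1}{56048}$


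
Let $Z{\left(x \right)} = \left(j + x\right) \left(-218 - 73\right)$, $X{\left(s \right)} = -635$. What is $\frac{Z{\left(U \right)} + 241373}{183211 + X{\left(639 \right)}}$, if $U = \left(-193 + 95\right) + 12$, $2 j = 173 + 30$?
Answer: $\frac{473725}{365152} \approx 1.2973$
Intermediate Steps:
$j = \frac{203}{2}$ ($j = \frac{173 + 30}{2} = \frac{1}{2} \cdot 203 = \frac{203}{2} \approx 101.5$)
$U = -86$ ($U = -98 + 12 = -86$)
$Z{\left(x \right)} = - \frac{59073}{2} - 291 x$ ($Z{\left(x \right)} = \left(\frac{203}{2} + x\right) \left(-218 - 73\right) = \left(\frac{203}{2} + x\right) \left(-291\right) = - \frac{59073}{2} - 291 x$)
$\frac{Z{\left(U \right)} + 241373}{183211 + X{\left(639 \right)}} = \frac{\left(- \frac{59073}{2} - -25026\right) + 241373}{183211 - 635} = \frac{\left(- \frac{59073}{2} + 25026\right) + 241373}{182576} = \left(- \frac{9021}{2} + 241373\right) \frac{1}{182576} = \frac{473725}{2} \cdot \frac{1}{182576} = \frac{473725}{365152}$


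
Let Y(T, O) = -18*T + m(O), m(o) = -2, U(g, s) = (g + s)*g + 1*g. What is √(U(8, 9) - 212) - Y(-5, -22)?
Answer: -88 + 2*I*√17 ≈ -88.0 + 8.2462*I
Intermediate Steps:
U(g, s) = g + g*(g + s) (U(g, s) = g*(g + s) + g = g + g*(g + s))
Y(T, O) = -2 - 18*T (Y(T, O) = -18*T - 2 = -2 - 18*T)
√(U(8, 9) - 212) - Y(-5, -22) = √(8*(1 + 8 + 9) - 212) - (-2 - 18*(-5)) = √(8*18 - 212) - (-2 + 90) = √(144 - 212) - 1*88 = √(-68) - 88 = 2*I*√17 - 88 = -88 + 2*I*√17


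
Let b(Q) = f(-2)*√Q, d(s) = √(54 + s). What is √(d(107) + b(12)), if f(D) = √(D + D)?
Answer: √(√161 + 4*I*√3) ≈ 3.6841 + 0.94028*I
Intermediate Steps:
f(D) = √2*√D (f(D) = √(2*D) = √2*√D)
b(Q) = 2*I*√Q (b(Q) = (√2*√(-2))*√Q = (√2*(I*√2))*√Q = (2*I)*√Q = 2*I*√Q)
√(d(107) + b(12)) = √(√(54 + 107) + 2*I*√12) = √(√161 + 2*I*(2*√3)) = √(√161 + 4*I*√3)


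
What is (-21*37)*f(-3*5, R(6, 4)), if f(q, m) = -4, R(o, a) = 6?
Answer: 3108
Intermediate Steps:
(-21*37)*f(-3*5, R(6, 4)) = -21*37*(-4) = -777*(-4) = 3108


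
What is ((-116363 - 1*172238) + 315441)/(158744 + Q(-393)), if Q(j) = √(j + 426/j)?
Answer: 558150253760/3301155188841 - 134200*I*√270515/3301155188841 ≈ 0.16908 - 2.1144e-5*I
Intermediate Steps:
((-116363 - 1*172238) + 315441)/(158744 + Q(-393)) = ((-116363 - 1*172238) + 315441)/(158744 + √(-393 + 426/(-393))) = ((-116363 - 172238) + 315441)/(158744 + √(-393 + 426*(-1/393))) = (-288601 + 315441)/(158744 + √(-393 - 142/131)) = 26840/(158744 + √(-51625/131)) = 26840/(158744 + 5*I*√270515/131)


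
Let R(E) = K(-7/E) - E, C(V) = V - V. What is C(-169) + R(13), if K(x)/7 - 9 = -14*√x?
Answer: 50 - 98*I*√91/13 ≈ 50.0 - 71.912*I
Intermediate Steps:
C(V) = 0
K(x) = 63 - 98*√x (K(x) = 63 + 7*(-14*√x) = 63 - 98*√x)
R(E) = 63 - E - 98*√7*√(-1/E) (R(E) = (63 - 98*√7*√(-1/E)) - E = 63 - E - 98*√7*√(-1/E))
C(-169) + R(13) = 0 + (63 - 1*13 - 98*√7*√(-1/13)) = 0 + (63 - 13 - 98*√7*√(-1*1/13)) = 0 + (63 - 13 - 98*√7*√(-1/13)) = 0 + (63 - 13 - 98*√7*I*√13/13) = 0 + (63 - 13 - 98*I*√91/13) = 0 + (50 - 98*I*√91/13) = 50 - 98*I*√91/13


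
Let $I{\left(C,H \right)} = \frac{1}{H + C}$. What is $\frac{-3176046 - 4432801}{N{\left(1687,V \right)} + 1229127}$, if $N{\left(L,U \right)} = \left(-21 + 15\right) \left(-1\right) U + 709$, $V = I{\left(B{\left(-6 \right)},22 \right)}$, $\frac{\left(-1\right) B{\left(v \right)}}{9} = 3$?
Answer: $- \frac{38044235}{6149174} \approx -6.1869$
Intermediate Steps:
$B{\left(v \right)} = -27$ ($B{\left(v \right)} = \left(-9\right) 3 = -27$)
$I{\left(C,H \right)} = \frac{1}{C + H}$
$V = - \frac{1}{5}$ ($V = \frac{1}{-27 + 22} = \frac{1}{-5} = - \frac{1}{5} \approx -0.2$)
$N{\left(L,U \right)} = 709 + 6 U$ ($N{\left(L,U \right)} = \left(-6\right) \left(-1\right) U + 709 = 6 U + 709 = 709 + 6 U$)
$\frac{-3176046 - 4432801}{N{\left(1687,V \right)} + 1229127} = \frac{-3176046 - 4432801}{\left(709 + 6 \left(- \frac{1}{5}\right)\right) + 1229127} = - \frac{7608847}{\left(709 - \frac{6}{5}\right) + 1229127} = - \frac{7608847}{\frac{3539}{5} + 1229127} = - \frac{7608847}{\frac{6149174}{5}} = \left(-7608847\right) \frac{5}{6149174} = - \frac{38044235}{6149174}$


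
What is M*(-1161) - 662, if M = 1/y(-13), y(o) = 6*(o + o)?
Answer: -34037/52 ≈ -654.56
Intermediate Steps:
y(o) = 12*o (y(o) = 6*(2*o) = 12*o)
M = -1/156 (M = 1/(12*(-13)) = 1/(-156) = -1/156 ≈ -0.0064103)
M*(-1161) - 662 = -1/156*(-1161) - 662 = 387/52 - 662 = -34037/52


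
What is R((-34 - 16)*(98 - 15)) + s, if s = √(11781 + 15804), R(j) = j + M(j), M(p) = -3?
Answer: -4153 + 3*√3065 ≈ -3986.9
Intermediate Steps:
R(j) = -3 + j (R(j) = j - 3 = -3 + j)
s = 3*√3065 (s = √27585 = 3*√3065 ≈ 166.09)
R((-34 - 16)*(98 - 15)) + s = (-3 + (-34 - 16)*(98 - 15)) + 3*√3065 = (-3 - 50*83) + 3*√3065 = (-3 - 4150) + 3*√3065 = -4153 + 3*√3065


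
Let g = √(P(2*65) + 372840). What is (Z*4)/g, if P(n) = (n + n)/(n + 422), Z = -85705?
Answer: -68564*√7100373930/10290397 ≈ -561.44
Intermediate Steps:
P(n) = 2*n/(422 + n) (P(n) = (2*n)/(422 + n) = 2*n/(422 + n))
g = √7100373930/138 (g = √(2*(2*65)/(422 + 2*65) + 372840) = √(2*130/(422 + 130) + 372840) = √(2*130/552 + 372840) = √(2*130*(1/552) + 372840) = √(65/138 + 372840) = √(51451985/138) = √7100373930/138 ≈ 610.61)
(Z*4)/g = (-85705*4)/((√7100373930/138)) = -68564*√7100373930/10290397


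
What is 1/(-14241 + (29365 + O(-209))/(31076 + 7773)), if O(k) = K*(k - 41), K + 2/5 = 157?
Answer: -38849/553258394 ≈ -7.0219e-5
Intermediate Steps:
K = 783/5 (K = -2/5 + 157 = 783/5 ≈ 156.60)
O(k) = -32103/5 + 783*k/5 (O(k) = 783*(k - 41)/5 = 783*(-41 + k)/5 = -32103/5 + 783*k/5)
1/(-14241 + (29365 + O(-209))/(31076 + 7773)) = 1/(-14241 + (29365 + (-32103/5 + (783/5)*(-209)))/(31076 + 7773)) = 1/(-14241 + (29365 + (-32103/5 - 163647/5))/38849) = 1/(-14241 + (29365 - 39150)*(1/38849)) = 1/(-14241 - 9785*1/38849) = 1/(-14241 - 9785/38849) = 1/(-553258394/38849) = -38849/553258394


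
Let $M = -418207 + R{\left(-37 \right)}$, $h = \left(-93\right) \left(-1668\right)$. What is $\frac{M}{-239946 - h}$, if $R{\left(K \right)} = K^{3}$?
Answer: $\frac{46886}{39507} \approx 1.1868$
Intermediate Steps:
$h = 155124$
$M = -468860$ ($M = -418207 + \left(-37\right)^{3} = -418207 - 50653 = -468860$)
$\frac{M}{-239946 - h} = - \frac{468860}{-239946 - 155124} = - \frac{468860}{-395070} = \left(-468860\right) \left(- \frac{1}{395070}\right) = \frac{46886}{39507}$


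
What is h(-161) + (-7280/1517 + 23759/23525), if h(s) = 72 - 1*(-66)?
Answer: 4789645053/35687425 ≈ 134.21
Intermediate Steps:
h(s) = 138 (h(s) = 72 + 66 = 138)
h(-161) + (-7280/1517 + 23759/23525) = 138 + (-7280/1517 + 23759/23525) = 138 - 135219597/35687425 = 4789645053/35687425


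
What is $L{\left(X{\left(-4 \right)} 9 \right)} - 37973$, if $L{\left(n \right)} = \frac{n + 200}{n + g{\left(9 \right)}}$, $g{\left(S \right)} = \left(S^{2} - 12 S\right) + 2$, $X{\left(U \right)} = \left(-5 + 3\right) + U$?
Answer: $- \frac{3000013}{79} \approx -37975.0$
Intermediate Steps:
$X{\left(U \right)} = -2 + U$
$g{\left(S \right)} = 2 + S^{2} - 12 S$
$L{\left(n \right)} = \frac{200 + n}{-25 + n}$ ($L{\left(n \right)} = \frac{n + 200}{n + \left(2 + 9^{2} - 108\right)} = \frac{200 + n}{n + \left(2 + 81 - 108\right)} = \frac{200 + n}{n - 25} = \frac{200 + n}{-25 + n}$)
$L{\left(X{\left(-4 \right)} 9 \right)} - 37973 = \frac{200 + \left(-2 - 4\right) 9}{-25 + \left(-2 - 4\right) 9} - 37973 = \frac{200 - 54}{-25 - 54} - 37973 = \frac{1}{-79} \cdot 146 - 37973 = \left(- \frac{1}{79}\right) 146 - 37973 = - \frac{146}{79} - 37973 = - \frac{3000013}{79}$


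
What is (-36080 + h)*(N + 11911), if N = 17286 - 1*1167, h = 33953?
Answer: -59619810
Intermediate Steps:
N = 16119 (N = 17286 - 1167 = 16119)
(-36080 + h)*(N + 11911) = (-36080 + 33953)*(16119 + 11911) = -2127*28030 = -59619810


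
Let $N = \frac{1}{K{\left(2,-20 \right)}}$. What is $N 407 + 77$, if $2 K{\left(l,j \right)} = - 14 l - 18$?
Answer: $\frac{1364}{23} \approx 59.304$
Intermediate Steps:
$K{\left(l,j \right)} = -9 - 7 l$ ($K{\left(l,j \right)} = \frac{- 14 l - 18}{2} = \frac{-18 - 14 l}{2} = -9 - 7 l$)
$N = - \frac{1}{23}$ ($N = \frac{1}{-9 - 14} = \frac{1}{-23} = - \frac{1}{23} \approx -0.043478$)
$N 407 + 77 = \left(- \frac{1}{23}\right) 407 + 77 = - \frac{407}{23} + 77 = \frac{1364}{23}$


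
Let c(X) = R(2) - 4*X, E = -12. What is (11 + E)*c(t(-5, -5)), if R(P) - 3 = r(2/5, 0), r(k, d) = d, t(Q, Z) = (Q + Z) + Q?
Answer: -63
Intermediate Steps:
t(Q, Z) = Z + 2*Q
R(P) = 3 (R(P) = 3 + 0 = 3)
c(X) = 3 - 4*X
(11 + E)*c(t(-5, -5)) = (11 - 12)*(3 - 4*(-5 + 2*(-5))) = -(3 - 4*(-5 - 10)) = -(3 - 4*(-15)) = -(3 + 60) = -1*63 = -63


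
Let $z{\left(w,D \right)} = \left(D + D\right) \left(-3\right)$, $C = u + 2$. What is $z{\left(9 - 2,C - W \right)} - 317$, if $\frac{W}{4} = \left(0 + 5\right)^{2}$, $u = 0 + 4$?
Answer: $247$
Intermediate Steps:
$u = 4$
$W = 100$ ($W = 4 \left(0 + 5\right)^{2} = 4 \cdot 5^{2} = 4 \cdot 25 = 100$)
$C = 6$ ($C = 4 + 2 = 6$)
$z{\left(w,D \right)} = - 6 D$ ($z{\left(w,D \right)} = 2 D \left(-3\right) = - 6 D$)
$z{\left(9 - 2,C - W \right)} - 317 = - 6 \left(6 - 100\right) - 317 = \left(-6\right) \left(-94\right) - 317 = 564 - 317 = 247$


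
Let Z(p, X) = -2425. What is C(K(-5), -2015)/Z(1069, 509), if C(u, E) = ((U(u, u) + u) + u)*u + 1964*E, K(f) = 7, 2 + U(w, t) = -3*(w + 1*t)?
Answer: 791534/485 ≈ 1632.0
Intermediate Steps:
U(w, t) = -2 - 3*t - 3*w (U(w, t) = -2 - 3*(w + 1*t) = -2 - 3*(w + t) = -2 - 3*(t + w) = -2 + (-3*t - 3*w) = -2 - 3*t - 3*w)
C(u, E) = 1964*E + u*(-2 - 4*u) (C(u, E) = (((-2 - 3*u - 3*u) + u) + u)*u + 1964*E = (((-2 - 6*u) + u) + u)*u + 1964*E = ((-2 - 5*u) + u)*u + 1964*E = (-2 - 4*u)*u + 1964*E = u*(-2 - 4*u) + 1964*E = 1964*E + u*(-2 - 4*u))
C(K(-5), -2015)/Z(1069, 509) = (-4*7² - 2*7 + 1964*(-2015))/(-2425) = (-4*49 - 14 - 3957460)*(-1/2425) = (-196 - 14 - 3957460)*(-1/2425) = -3957670*(-1/2425) = 791534/485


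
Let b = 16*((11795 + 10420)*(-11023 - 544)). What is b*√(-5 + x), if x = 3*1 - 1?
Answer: -4111374480*I*√3 ≈ -7.1211e+9*I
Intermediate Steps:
b = -4111374480 (b = 16*(22215*(-11567)) = 16*(-256960905) = -4111374480)
x = 2 (x = 3 - 1 = 2)
b*√(-5 + x) = -4111374480*√(-5 + 2) = -4111374480*I*√3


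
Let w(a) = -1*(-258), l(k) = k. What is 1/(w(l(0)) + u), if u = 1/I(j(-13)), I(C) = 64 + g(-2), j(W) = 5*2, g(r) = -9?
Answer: 55/14191 ≈ 0.0038757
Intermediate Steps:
j(W) = 10
I(C) = 55 (I(C) = 64 - 9 = 55)
u = 1/55 ≈ 0.018182
w(a) = 258
1/(w(l(0)) + u) = 1/(258 + 1/55) = 1/(14191/55) = 55/14191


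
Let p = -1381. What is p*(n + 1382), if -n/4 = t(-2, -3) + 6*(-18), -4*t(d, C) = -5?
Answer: -2498229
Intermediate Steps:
t(d, C) = 5/4 (t(d, C) = -1/4*(-5) = 5/4)
n = 427 (n = -4*(5/4 + 6*(-18)) = -4*(5/4 - 108) = -4*(-427/4) = 427)
p*(n + 1382) = -1381*(427 + 1382) = -1381*1809 = -2498229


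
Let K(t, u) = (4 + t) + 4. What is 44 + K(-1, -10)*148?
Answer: 1080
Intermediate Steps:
K(t, u) = 8 + t
44 + K(-1, -10)*148 = 44 + (8 - 1)*148 = 44 + 7*148 = 44 + 1036 = 1080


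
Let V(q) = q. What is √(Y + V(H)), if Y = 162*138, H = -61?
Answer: 7*√455 ≈ 149.32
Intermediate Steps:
Y = 22356
√(Y + V(H)) = √(22356 - 61) = √22295 = 7*√455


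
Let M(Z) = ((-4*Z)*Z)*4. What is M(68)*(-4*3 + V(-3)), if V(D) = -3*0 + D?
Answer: 1109760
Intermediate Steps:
V(D) = D (V(D) = 0 + D = D)
M(Z) = -16*Z**2 (M(Z) = -4*Z**2*4 = -16*Z**2)
M(68)*(-4*3 + V(-3)) = (-16*68**2)*(-4*3 - 3) = (-16*4624)*(-12 - 3) = -73984*(-15) = 1109760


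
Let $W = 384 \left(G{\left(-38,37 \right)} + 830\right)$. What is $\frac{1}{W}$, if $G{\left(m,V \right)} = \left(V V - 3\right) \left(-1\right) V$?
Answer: $- \frac{1}{19089408} \approx -5.2385 \cdot 10^{-8}$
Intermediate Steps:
$G{\left(m,V \right)} = V \left(3 - V^{2}\right)$ ($G{\left(m,V \right)} = \left(V^{2} - 3\right) \left(-1\right) V = \left(-3 + V^{2}\right) \left(-1\right) V = \left(3 - V^{2}\right) V = V \left(3 - V^{2}\right)$)
$W = -19089408$ ($W = 384 \left(37 \left(3 - 37^{2}\right) + 830\right) = 384 \left(37 \left(3 - 1369\right) + 830\right) = 384 \left(37 \left(-1366\right) + 830\right) = 384 \left(-50542 + 830\right) = 384 \left(-49712\right) = -19089408$)
$\frac{1}{W} = \frac{1}{-19089408} = - \frac{1}{19089408}$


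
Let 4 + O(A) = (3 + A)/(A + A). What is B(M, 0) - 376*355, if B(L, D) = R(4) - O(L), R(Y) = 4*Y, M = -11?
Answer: -1468064/11 ≈ -1.3346e+5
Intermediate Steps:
O(A) = -4 + (3 + A)/(2*A) (O(A) = -4 + (3 + A)/(A + A) = -4 + (3 + A)/((2*A)) = -4 + (3 + A)*(1/(2*A)) = -4 + (3 + A)/(2*A))
B(L, D) = 16 - (3 - 7*L)/(2*L) (B(L, D) = 4*4 - (3 - 7*L)/(2*L) = 16 - (3 - 7*L)/(2*L))
B(M, 0) - 376*355 = (3/2)*(-1 + 13*(-11))/(-11) - 376*355 = (3/2)*(-1/11)*(-1 - 143) - 133480 = (3/2)*(-1/11)*(-144) - 133480 = 216/11 - 133480 = -1468064/11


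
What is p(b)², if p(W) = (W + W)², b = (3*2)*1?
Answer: 20736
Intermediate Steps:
b = 6 (b = 6*1 = 6)
p(W) = 4*W² (p(W) = (2*W)² = 4*W²)
p(b)² = (4*6²)² = (4*36)² = 144² = 20736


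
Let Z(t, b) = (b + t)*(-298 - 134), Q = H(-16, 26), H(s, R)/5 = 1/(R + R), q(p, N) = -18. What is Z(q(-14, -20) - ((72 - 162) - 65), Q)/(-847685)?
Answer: 769932/11019905 ≈ 0.069867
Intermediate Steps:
H(s, R) = 5/(2*R) (H(s, R) = 5/(R + R) = 5/((2*R)) = 5*(1/(2*R)) = 5/(2*R))
Q = 5/52 (Q = (5/2)/26 = (5/2)*(1/26) = 5/52 ≈ 0.096154)
Z(t, b) = -432*b - 432*t (Z(t, b) = (b + t)*(-432) = -432*b - 432*t)
Z(q(-14, -20) - ((72 - 162) - 65), Q)/(-847685) = (-432*5/52 - 432*(-18 - ((72 - 162) - 65)))/(-847685) = (-540/13 - 432*(-18 - (-90 - 65)))*(-1/847685) = (-540/13 - 432*(-18 - 1*(-155)))*(-1/847685) = (-540/13 - 432*(-18 + 155))*(-1/847685) = (-540/13 - 432*137)*(-1/847685) = (-540/13 - 59184)*(-1/847685) = -769932/13*(-1/847685) = 769932/11019905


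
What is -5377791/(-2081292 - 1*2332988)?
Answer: 5377791/4414280 ≈ 1.2183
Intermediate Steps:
-5377791/(-2081292 - 1*2332988) = -5377791/(-2081292 - 2332988) = -5377791/(-4414280) = -5377791*(-1/4414280) = 5377791/4414280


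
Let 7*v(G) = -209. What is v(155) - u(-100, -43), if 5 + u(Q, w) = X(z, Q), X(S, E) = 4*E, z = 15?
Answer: 2626/7 ≈ 375.14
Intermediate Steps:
v(G) = -209/7 (v(G) = (⅐)*(-209) = -209/7)
u(Q, w) = -5 + 4*Q
v(155) - u(-100, -43) = -209/7 - (-5 + 4*(-100)) = -209/7 - (-5 - 400) = -209/7 - 1*(-405) = -209/7 + 405 = 2626/7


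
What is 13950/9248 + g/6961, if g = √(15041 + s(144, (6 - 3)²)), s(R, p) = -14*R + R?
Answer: 6975/4624 + √13169/6961 ≈ 1.5249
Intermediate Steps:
s(R, p) = -13*R
g = √13169 (g = √(15041 - 13*144) = √(15041 - 1872) = √13169 ≈ 114.76)
13950/9248 + g/6961 = 13950/9248 + √13169/6961 = 13950*(1/9248) + √13169*(1/6961) = 6975/4624 + √13169/6961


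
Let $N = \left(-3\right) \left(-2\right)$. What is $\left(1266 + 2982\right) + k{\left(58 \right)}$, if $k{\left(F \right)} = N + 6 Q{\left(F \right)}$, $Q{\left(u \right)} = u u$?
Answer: $24438$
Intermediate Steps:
$Q{\left(u \right)} = u^{2}$
$N = 6$
$k{\left(F \right)} = 6 + 6 F^{2}$
$\left(1266 + 2982\right) + k{\left(58 \right)} = \left(1266 + 2982\right) + \left(6 + 6 \cdot 58^{2}\right) = 4248 + \left(6 + 6 \cdot 3364\right) = 4248 + \left(6 + 20184\right) = 4248 + 20190 = 24438$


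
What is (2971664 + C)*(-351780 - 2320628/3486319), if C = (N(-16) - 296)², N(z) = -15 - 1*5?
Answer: -3766972386455400960/3486319 ≈ -1.0805e+12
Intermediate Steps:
N(z) = -20 (N(z) = -15 - 5 = -20)
C = 99856 (C = (-20 - 296)² = (-316)² = 99856)
(2971664 + C)*(-351780 - 2320628/3486319) = (2971664 + 99856)*(-351780 - 2320628/3486319) = 3071520*(-351780 - 2320628*1/3486319) = 3071520*(-351780 - 2320628/3486319) = 3071520*(-1226419618448/3486319) = -3766972386455400960/3486319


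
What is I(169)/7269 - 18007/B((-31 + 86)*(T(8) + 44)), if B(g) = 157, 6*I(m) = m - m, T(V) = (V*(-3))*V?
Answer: -18007/157 ≈ -114.69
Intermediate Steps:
T(V) = -3*V**2 (T(V) = (-3*V)*V = -3*V**2)
I(m) = 0 (I(m) = (m - m)/6 = (1/6)*0 = 0)
I(169)/7269 - 18007/B((-31 + 86)*(T(8) + 44)) = 0/7269 - 18007/157 = 0*(1/7269) - 18007*1/157 = 0 - 18007/157 = -18007/157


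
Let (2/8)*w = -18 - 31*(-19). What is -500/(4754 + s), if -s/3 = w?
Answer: 250/1049 ≈ 0.23832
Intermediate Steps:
w = 2284 (w = 4*(-18 - 31*(-19)) = 4*(-18 + 589) = 4*571 = 2284)
s = -6852 (s = -3*2284 = -6852)
-500/(4754 + s) = -500/(4754 - 6852) = -500/(-2098) = -500*(-1/2098) = 250/1049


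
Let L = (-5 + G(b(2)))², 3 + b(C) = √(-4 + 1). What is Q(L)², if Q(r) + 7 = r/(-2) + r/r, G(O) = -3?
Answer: 1444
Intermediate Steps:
b(C) = -3 + I*√3 (b(C) = -3 + √(-4 + 1) = -3 + √(-3) = -3 + I*√3)
L = 64 (L = (-5 - 3)² = (-8)² = 64)
Q(r) = -6 - r/2 (Q(r) = -7 + (r/(-2) + r/r) = -7 + (r*(-½) + 1) = -7 + (-r/2 + 1) = -7 + (1 - r/2) = -6 - r/2)
Q(L)² = (-6 - ½*64)² = (-6 - 32)² = (-38)² = 1444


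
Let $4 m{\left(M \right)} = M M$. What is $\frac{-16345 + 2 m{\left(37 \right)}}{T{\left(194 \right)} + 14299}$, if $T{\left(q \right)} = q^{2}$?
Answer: $- \frac{31321}{103870} \approx -0.30154$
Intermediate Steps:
$m{\left(M \right)} = \frac{M^{2}}{4}$ ($m{\left(M \right)} = \frac{M M}{4} = \frac{M^{2}}{4}$)
$\frac{-16345 + 2 m{\left(37 \right)}}{T{\left(194 \right)} + 14299} = \frac{-16345 + 2 \frac{37^{2}}{4}}{194^{2} + 14299} = \frac{-16345 + 2 \cdot \frac{1}{4} \cdot 1369}{37636 + 14299} = \frac{-16345 + 2 \cdot \frac{1369}{4}}{51935} = \left(-16345 + \frac{1369}{2}\right) \frac{1}{51935} = \left(- \frac{31321}{2}\right) \frac{1}{51935} = - \frac{31321}{103870}$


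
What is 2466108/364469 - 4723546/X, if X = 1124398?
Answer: 525650407955/204904107331 ≈ 2.5653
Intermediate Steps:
2466108/364469 - 4723546/X = 2466108/364469 - 4723546/1124398 = 2466108*(1/364469) - 4723546*1/1124398 = 2466108/364469 - 2361773/562199 = 525650407955/204904107331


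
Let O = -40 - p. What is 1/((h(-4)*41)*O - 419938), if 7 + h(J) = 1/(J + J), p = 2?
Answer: -4/1630675 ≈ -2.4530e-6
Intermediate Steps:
h(J) = -7 + 1/(2*J) (h(J) = -7 + 1/(J + J) = -7 + 1/(2*J))
O = -42 (O = -40 - 1*2 = -40 - 2 = -42)
1/((h(-4)*41)*O - 419938) = 1/(((-7 + (½)/(-4))*41)*(-42) - 419938) = 1/(((-7 + (½)*(-¼))*41)*(-42) - 419938) = 1/(((-7 - ⅛)*41)*(-42) - 419938) = 1/(-57/8*41*(-42) - 419938) = 1/(-2337/8*(-42) - 419938) = 1/(49077/4 - 419938) = 1/(-1630675/4) = -4/1630675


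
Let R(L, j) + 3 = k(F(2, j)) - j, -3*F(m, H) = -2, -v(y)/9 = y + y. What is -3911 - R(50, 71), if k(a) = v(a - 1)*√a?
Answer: -3837 - 2*√6 ≈ -3841.9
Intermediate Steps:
v(y) = -18*y (v(y) = -9*(y + y) = -18*y)
F(m, H) = ⅔ (F(m, H) = -⅓*(-2) = ⅔)
k(a) = √a*(18 - 18*a) (k(a) = (-18*(a - 1))*√a = (-18*(-1 + a))*√a = (18 - 18*a)*√a = √a*(18 - 18*a))
R(L, j) = -3 - j + 2*√6 (R(L, j) = -3 + (18*√(⅔)*(1 - 1*⅔) - j) = -3 + (18*(√6/3)*(1 - ⅔) - j) = -3 + (18*(√6/3)*(⅓) - j) = -3 + (2*√6 - j) = -3 + (-j + 2*√6) = -3 - j + 2*√6)
-3911 - R(50, 71) = -3911 - (-3 - 1*71 + 2*√6) = -3911 - (-3 - 71 + 2*√6) = -3911 - (-74 + 2*√6) = -3911 + (74 - 2*√6) = -3837 - 2*√6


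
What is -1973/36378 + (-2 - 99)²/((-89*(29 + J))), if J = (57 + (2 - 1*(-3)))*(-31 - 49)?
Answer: -494776829/15964812702 ≈ -0.030992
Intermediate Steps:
J = -4960 (J = (57 + (2 + 3))*(-80) = (57 + 5)*(-80) = 62*(-80) = -4960)
-1973/36378 + (-2 - 99)²/((-89*(29 + J))) = -1973/36378 + (-2 - 99)²/((-89*(29 - 4960))) = -1973*1/36378 + (-101)²/((-89*(-4931))) = -1973/36378 + 10201/438859 = -494776829/15964812702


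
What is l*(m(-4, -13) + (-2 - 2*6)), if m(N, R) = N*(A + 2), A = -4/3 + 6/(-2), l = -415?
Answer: 5810/3 ≈ 1936.7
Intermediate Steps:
A = -13/3 (A = -4*1/3 + 6*(-1/2) = -4/3 - 3 = -13/3 ≈ -4.3333)
m(N, R) = -7*N/3 (m(N, R) = N*(-13/3 + 2) = N*(-7/3) = -7*N/3)
l*(m(-4, -13) + (-2 - 2*6)) = -415*(-7/3*(-4) + (-2 - 2*6)) = -415*(28/3 + (-2 - 12)) = -415*(28/3 - 14) = -415*(-14/3) = 5810/3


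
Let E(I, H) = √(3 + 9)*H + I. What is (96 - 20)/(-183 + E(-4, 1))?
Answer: -14212/34957 - 152*√3/34957 ≈ -0.41409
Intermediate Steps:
E(I, H) = I + 2*H*√3 (E(I, H) = √12*H + I = (2*√3)*H + I = 2*H*√3 + I = I + 2*H*√3)
(96 - 20)/(-183 + E(-4, 1)) = (96 - 20)/(-183 + (-4 + 2*1*√3)) = 76/(-183 + (-4 + 2*√3)) = 76/(-187 + 2*√3)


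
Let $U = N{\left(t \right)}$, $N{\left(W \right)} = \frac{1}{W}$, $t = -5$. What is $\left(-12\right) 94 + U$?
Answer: $- \frac{5641}{5} \approx -1128.2$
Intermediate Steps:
$U = - \frac{1}{5}$ ($U = \frac{1}{-5} = - \frac{1}{5} \approx -0.2$)
$\left(-12\right) 94 + U = \left(-12\right) 94 - \frac{1}{5} = -1128 - \frac{1}{5} = - \frac{5641}{5}$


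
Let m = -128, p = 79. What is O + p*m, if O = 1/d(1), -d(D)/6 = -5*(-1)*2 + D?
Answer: -667393/66 ≈ -10112.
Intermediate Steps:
d(D) = -60 - 6*D (d(D) = -6*(-5*(-1)*2 + D) = -6*(5*2 + D) = -6*(10 + D) = -60 - 6*D)
O = -1/66 (O = 1/(-60 - 6*1) = 1/(-60 - 6) = 1/(-66) = -1/66 ≈ -0.015152)
O + p*m = -1/66 + 79*(-128) = -1/66 - 10112 = -667393/66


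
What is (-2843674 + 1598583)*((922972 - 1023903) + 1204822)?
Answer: -1374444749081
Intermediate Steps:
(-2843674 + 1598583)*((922972 - 1023903) + 1204822) = -1245091*(-100931 + 1204822) = -1245091*1103891 = -1374444749081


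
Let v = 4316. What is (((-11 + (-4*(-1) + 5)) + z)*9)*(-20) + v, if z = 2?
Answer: 4316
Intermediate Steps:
(((-11 + (-4*(-1) + 5)) + z)*9)*(-20) + v = (((-11 + (-4*(-1) + 5)) + 2)*9)*(-20) + 4316 = (((-11 + (4 + 5)) + 2)*9)*(-20) + 4316 = (((-11 + 9) + 2)*9)*(-20) + 4316 = ((-2 + 2)*9)*(-20) + 4316 = (0*9)*(-20) + 4316 = 0*(-20) + 4316 = 0 + 4316 = 4316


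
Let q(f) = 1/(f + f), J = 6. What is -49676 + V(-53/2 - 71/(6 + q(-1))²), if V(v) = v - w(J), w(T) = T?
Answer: -12030025/242 ≈ -49711.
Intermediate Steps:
q(f) = 1/(2*f)
V(v) = -6 + v (V(v) = v - 1*6 = v - 6 = -6 + v)
-49676 + V(-53/2 - 71/(6 + q(-1))²) = -49676 + (-6 + (-53/2 - 71/(6 + (½)/(-1))²)) = -49676 + (-6 + (-53*½ - 71/(6 + (½)*(-1))²)) = -49676 + (-6 + (-53/2 - 71/(6 - ½)²)) = -49676 + (-6 + (-53/2 - 71/((11/2)²))) = -49676 + (-6 + (-53/2 - 71/121/4)) = -49676 + (-6 + (-53/2 - 71*4/121)) = -49676 + (-6 + (-53/2 - 284/121)) = -49676 + (-6 - 6981/242) = -49676 - 8433/242 = -12030025/242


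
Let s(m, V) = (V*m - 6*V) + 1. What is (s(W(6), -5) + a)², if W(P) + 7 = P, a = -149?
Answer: 12769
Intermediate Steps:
W(P) = -7 + P
s(m, V) = 1 - 6*V + V*m (s(m, V) = (-6*V + V*m) + 1 = 1 - 6*V + V*m)
(s(W(6), -5) + a)² = ((1 - 6*(-5) - 5*(-7 + 6)) - 149)² = ((1 + 30 - 5*(-1)) - 149)² = ((1 + 30 + 5) - 149)² = (36 - 149)² = (-113)² = 12769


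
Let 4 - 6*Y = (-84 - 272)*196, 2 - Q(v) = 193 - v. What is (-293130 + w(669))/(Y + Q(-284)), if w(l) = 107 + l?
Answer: -292354/11155 ≈ -26.208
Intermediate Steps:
Q(v) = -191 + v (Q(v) = 2 - (193 - v) = 2 + (-193 + v) = -191 + v)
Y = 11630 (Y = ⅔ - (-84 - 272)*196/6 = ⅔ - (-178)*196/3 = ⅔ - ⅙*(-69776) = ⅔ + 34888/3 = 11630)
(-293130 + w(669))/(Y + Q(-284)) = (-293130 + (107 + 669))/(11630 + (-191 - 284)) = (-293130 + 776)/(11630 - 475) = -292354/11155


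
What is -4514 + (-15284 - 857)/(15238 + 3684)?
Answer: -85430049/18922 ≈ -4514.9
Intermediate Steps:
-4514 + (-15284 - 857)/(15238 + 3684) = -4514 - 16141/18922 = -85430049/18922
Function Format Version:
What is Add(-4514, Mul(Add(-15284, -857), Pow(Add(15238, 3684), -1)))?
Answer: Rational(-85430049, 18922) ≈ -4514.9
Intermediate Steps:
Add(-4514, Mul(Add(-15284, -857), Pow(Add(15238, 3684), -1))) = Add(-4514, Mul(-16141, Pow(18922, -1))) = Add(-4514, Mul(-16141, Rational(1, 18922))) = Add(-4514, Rational(-16141, 18922)) = Rational(-85430049, 18922)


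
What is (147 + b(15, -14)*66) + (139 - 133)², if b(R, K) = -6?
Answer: -213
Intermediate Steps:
(147 + b(15, -14)*66) + (139 - 133)² = (147 - 6*66) + (139 - 133)² = (147 - 396) + 6² = -249 + 36 = -213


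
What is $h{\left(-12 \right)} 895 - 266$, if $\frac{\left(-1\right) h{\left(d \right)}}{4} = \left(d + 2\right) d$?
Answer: $-429866$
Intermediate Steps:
$h{\left(d \right)} = - 4 d \left(2 + d\right)$ ($h{\left(d \right)} = - 4 \left(d + 2\right) d = - 4 \left(2 + d\right) d = - 4 d \left(2 + d\right)$)
$h{\left(-12 \right)} 895 - 266 = \left(-4\right) \left(-12\right) \left(2 - 12\right) 895 - 266 = \left(-4\right) \left(-12\right) \left(-10\right) 895 - 266 = \left(-480\right) 895 - 266 = -429600 - 266 = -429866$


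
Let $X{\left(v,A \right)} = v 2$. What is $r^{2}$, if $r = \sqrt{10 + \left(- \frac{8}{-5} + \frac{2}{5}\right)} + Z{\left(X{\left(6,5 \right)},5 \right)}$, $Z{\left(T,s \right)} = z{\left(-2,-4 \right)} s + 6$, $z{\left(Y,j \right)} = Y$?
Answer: $28 - 16 \sqrt{3} \approx 0.28719$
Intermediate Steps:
$X{\left(v,A \right)} = 2 v$
$Z{\left(T,s \right)} = 6 - 2 s$ ($Z{\left(T,s \right)} = - 2 s + 6 = 6 - 2 s$)
$r = -4 + 2 \sqrt{3}$ ($r = \sqrt{10 + \left(- \frac{8}{-5} + \frac{2}{5}\right)} + \left(6 - 10\right) = \sqrt{10 + \left(\left(-8\right) \left(- \frac{1}{5}\right) + 2 \cdot \frac{1}{5}\right)} + \left(6 - 10\right) = \sqrt{10 + \left(\frac{8}{5} + \frac{2}{5}\right)} - 4 = \sqrt{10 + 2} - 4 = \sqrt{12} - 4 = 2 \sqrt{3} - 4 = -4 + 2 \sqrt{3} \approx -0.5359$)
$r^{2} = \left(-4 + 2 \sqrt{3}\right)^{2}$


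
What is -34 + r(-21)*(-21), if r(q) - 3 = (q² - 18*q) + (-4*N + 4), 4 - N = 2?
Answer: -17212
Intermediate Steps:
N = 2 (N = 4 - 1*2 = 4 - 2 = 2)
r(q) = -1 + q² - 18*q (r(q) = 3 + ((q² - 18*q) + (-4*2 + 4)) = 3 + ((q² - 18*q) + (-8 + 4)) = 3 + ((q² - 18*q) - 4) = 3 + (-4 + q² - 18*q) = -1 + q² - 18*q)
-34 + r(-21)*(-21) = -34 + (-1 + (-21)² - 18*(-21))*(-21) = -34 + (-1 + 441 + 378)*(-21) = -34 + 818*(-21) = -34 - 17178 = -17212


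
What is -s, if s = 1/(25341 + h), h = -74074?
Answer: 1/48733 ≈ 2.0520e-5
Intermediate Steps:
s = -1/48733 (s = 1/(25341 - 74074) = 1/(-48733) = -1/48733 ≈ -2.0520e-5)
-s = -1*(-1/48733) = 1/48733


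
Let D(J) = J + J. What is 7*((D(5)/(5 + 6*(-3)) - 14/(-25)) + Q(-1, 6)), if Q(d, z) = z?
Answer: 13174/325 ≈ 40.535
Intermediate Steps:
D(J) = 2*J
7*((D(5)/(5 + 6*(-3)) - 14/(-25)) + Q(-1, 6)) = 7*(((2*5)/(5 + 6*(-3)) - 14/(-25)) + 6) = 7*((10/(5 - 18) - 14*(-1/25)) + 6) = 7*((10/(-13) + 14/25) + 6) = 7*((10*(-1/13) + 14/25) + 6) = 7*((-10/13 + 14/25) + 6) = 7*(-68/325 + 6) = 7*(1882/325) = 13174/325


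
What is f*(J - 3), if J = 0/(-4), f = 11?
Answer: -33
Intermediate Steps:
J = 0 (J = 0*(-¼) = 0)
f*(J - 3) = 11*(0 - 3) = 11*(-3) = -33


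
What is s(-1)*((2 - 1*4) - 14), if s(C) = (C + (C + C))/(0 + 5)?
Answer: 48/5 ≈ 9.6000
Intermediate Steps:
s(C) = 3*C/5 (s(C) = (C + 2*C)/5 = (3*C)*(⅕) = 3*C/5)
s(-1)*((2 - 1*4) - 14) = ((⅗)*(-1))*((2 - 1*4) - 14) = -3*((2 - 4) - 14)/5 = -3*(-2 - 14)/5 = -⅗*(-16) = 48/5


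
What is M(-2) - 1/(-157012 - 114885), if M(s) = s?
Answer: -543793/271897 ≈ -2.0000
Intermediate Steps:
M(-2) - 1/(-157012 - 114885) = -2 - 1/(-157012 - 114885) = -2 - 1/(-271897) = -2 - 1*(-1/271897) = -2 + 1/271897 = -543793/271897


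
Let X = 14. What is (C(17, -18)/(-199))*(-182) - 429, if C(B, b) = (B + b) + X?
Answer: -83005/199 ≈ -417.11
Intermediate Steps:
C(B, b) = 14 + B + b (C(B, b) = (B + b) + 14 = 14 + B + b)
(C(17, -18)/(-199))*(-182) - 429 = ((14 + 17 - 18)/(-199))*(-182) - 429 = (13*(-1/199))*(-182) - 429 = -13/199*(-182) - 429 = 2366/199 - 429 = -83005/199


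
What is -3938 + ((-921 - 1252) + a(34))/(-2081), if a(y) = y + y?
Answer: -8192873/2081 ≈ -3937.0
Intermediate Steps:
a(y) = 2*y
-3938 + ((-921 - 1252) + a(34))/(-2081) = -3938 + ((-921 - 1252) + 2*34)/(-2081) = -3938 + (-2173 + 68)*(-1/2081) = -3938 - 2105*(-1/2081) = -3938 + 2105/2081 = -8192873/2081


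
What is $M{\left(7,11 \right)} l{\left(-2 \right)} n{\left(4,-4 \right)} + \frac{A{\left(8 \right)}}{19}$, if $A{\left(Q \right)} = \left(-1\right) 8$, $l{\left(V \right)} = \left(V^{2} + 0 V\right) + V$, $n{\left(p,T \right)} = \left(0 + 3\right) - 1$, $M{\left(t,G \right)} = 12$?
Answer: $\frac{904}{19} \approx 47.579$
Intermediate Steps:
$n{\left(p,T \right)} = 2$ ($n{\left(p,T \right)} = 3 - 1 = 2$)
$l{\left(V \right)} = V + V^{2}$ ($l{\left(V \right)} = \left(V^{2} + 0\right) + V = V^{2} + V = V + V^{2}$)
$A{\left(Q \right)} = -8$
$M{\left(7,11 \right)} l{\left(-2 \right)} n{\left(4,-4 \right)} + \frac{A{\left(8 \right)}}{19} = 12 - 2 \left(1 - 2\right) 2 - \frac{8}{19} = 12 \left(-2\right) \left(-1\right) 2 - \frac{8}{19} = 12 \cdot 2 \cdot 2 - \frac{8}{19} = 12 \cdot 4 - \frac{8}{19} = 48 - \frac{8}{19} = \frac{904}{19}$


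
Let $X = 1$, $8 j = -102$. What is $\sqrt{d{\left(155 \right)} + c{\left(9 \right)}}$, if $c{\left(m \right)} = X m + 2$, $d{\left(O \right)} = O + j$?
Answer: $\frac{\sqrt{613}}{2} \approx 12.379$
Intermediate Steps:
$j = - \frac{51}{4}$ ($j = \frac{1}{8} \left(-102\right) = - \frac{51}{4} \approx -12.75$)
$d{\left(O \right)} = - \frac{51}{4} + O$ ($d{\left(O \right)} = O - \frac{51}{4} = - \frac{51}{4} + O$)
$c{\left(m \right)} = 2 + m$ ($c{\left(m \right)} = 1 m + 2 = m + 2 = 2 + m$)
$\sqrt{d{\left(155 \right)} + c{\left(9 \right)}} = \sqrt{\left(- \frac{51}{4} + 155\right) + \left(2 + 9\right)} = \sqrt{\frac{569}{4} + 11} = \sqrt{\frac{613}{4}} = \frac{\sqrt{613}}{2}$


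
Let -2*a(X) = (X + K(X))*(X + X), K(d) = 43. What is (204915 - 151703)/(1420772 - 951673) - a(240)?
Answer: 31861257292/469099 ≈ 67920.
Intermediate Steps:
a(X) = -X*(43 + X) (a(X) = -(X + 43)*(X + X)/2 = -(43 + X)*2*X/2 = -X*(43 + X))
(204915 - 151703)/(1420772 - 951673) - a(240) = (204915 - 151703)/(1420772 - 951673) - (-1)*240*(43 + 240) = 53212/469099 - (-1)*240*283 = 53212*(1/469099) - 1*(-67920) = 53212/469099 + 67920 = 31861257292/469099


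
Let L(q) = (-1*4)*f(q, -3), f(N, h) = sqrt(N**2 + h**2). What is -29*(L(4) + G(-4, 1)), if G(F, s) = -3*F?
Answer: 232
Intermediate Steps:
L(q) = -4*sqrt(9 + q**2) (L(q) = (-1*4)*sqrt(q**2 + (-3)**2) = -4*sqrt(q**2 + 9) = -4*sqrt(9 + q**2))
-29*(L(4) + G(-4, 1)) = -29*(-4*sqrt(9 + 4**2) - 3*(-4)) = -29*(-4*sqrt(9 + 16) + 12) = -29*(-4*sqrt(25) + 12) = -29*(-4*5 + 12) = -29*(-20 + 12) = -29*(-8) = 232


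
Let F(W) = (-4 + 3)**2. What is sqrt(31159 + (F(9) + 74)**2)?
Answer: 44*sqrt(19) ≈ 191.79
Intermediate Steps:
F(W) = 1 (F(W) = (-1)**2 = 1)
sqrt(31159 + (F(9) + 74)**2) = sqrt(31159 + (1 + 74)**2) = sqrt(31159 + 75**2) = sqrt(31159 + 5625) = sqrt(36784) = 44*sqrt(19)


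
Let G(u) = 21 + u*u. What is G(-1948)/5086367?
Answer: 344975/462397 ≈ 0.74606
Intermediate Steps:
G(u) = 21 + u**2
G(-1948)/5086367 = (21 + (-1948)**2)/5086367 = (21 + 3794704)*(1/5086367) = 3794725*(1/5086367) = 344975/462397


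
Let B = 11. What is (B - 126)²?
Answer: 13225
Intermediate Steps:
(B - 126)² = (11 - 126)² = (-115)² = 13225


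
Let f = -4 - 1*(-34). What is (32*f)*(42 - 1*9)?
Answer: 31680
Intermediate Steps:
f = 30 (f = -4 + 34 = 30)
(32*f)*(42 - 1*9) = (32*30)*(42 - 1*9) = 960*(42 - 9) = 960*33 = 31680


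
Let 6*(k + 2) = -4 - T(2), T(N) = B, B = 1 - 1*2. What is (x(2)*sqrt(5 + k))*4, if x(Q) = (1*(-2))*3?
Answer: -12*sqrt(10) ≈ -37.947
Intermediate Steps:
B = -1 (B = 1 - 2 = -1)
T(N) = -1
k = -5/2 (k = -2 + (-4 - 1*(-1))/6 = -2 + (-4 + 1)/6 = -2 + (1/6)*(-3) = -2 - 1/2 = -5/2 ≈ -2.5000)
x(Q) = -6 (x(Q) = -2*3 = -6)
(x(2)*sqrt(5 + k))*4 = -6*sqrt(5 - 5/2)*4 = -3*sqrt(10)*4 = -12*sqrt(10)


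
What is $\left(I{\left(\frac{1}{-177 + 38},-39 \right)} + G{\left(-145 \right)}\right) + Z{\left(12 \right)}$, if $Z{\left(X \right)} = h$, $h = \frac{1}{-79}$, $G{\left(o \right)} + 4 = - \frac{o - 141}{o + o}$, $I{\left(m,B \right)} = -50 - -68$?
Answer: $\frac{148928}{11455} \approx 13.001$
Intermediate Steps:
$I{\left(m,B \right)} = 18$ ($I{\left(m,B \right)} = -50 + 68 = 18$)
$G{\left(o \right)} = -4 - \frac{-141 + o}{2 o}$ ($G{\left(o \right)} = -4 - \frac{o - 141}{o + o} = -4 - \frac{-141 + o}{2 o}$)
$h = - \frac{1}{79} \approx -0.012658$
$Z{\left(X \right)} = - \frac{1}{79}$
$\left(I{\left(\frac{1}{-177 + 38},-39 \right)} + G{\left(-145 \right)}\right) + Z{\left(12 \right)} = \left(18 + \frac{3 \left(47 - -435\right)}{2 \left(-145\right)}\right) - \frac{1}{79} = \left(18 + \frac{3}{2} \left(- \frac{1}{145}\right) \left(47 + 435\right)\right) - \frac{1}{79} = \left(18 + \frac{3}{2} \left(- \frac{1}{145}\right) 482\right) - \frac{1}{79} = \left(18 - \frac{723}{145}\right) - \frac{1}{79} = \frac{1887}{145} - \frac{1}{79} = \frac{148928}{11455}$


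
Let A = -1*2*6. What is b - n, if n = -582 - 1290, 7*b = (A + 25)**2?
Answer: 13273/7 ≈ 1896.1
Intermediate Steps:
A = -12 (A = -2*6 = -12)
b = 169/7 (b = (-12 + 25)**2/7 = (1/7)*13**2 = (1/7)*169 = 169/7 ≈ 24.143)
n = -1872
b - n = 169/7 - 1*(-1872) = 169/7 + 1872 = 13273/7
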